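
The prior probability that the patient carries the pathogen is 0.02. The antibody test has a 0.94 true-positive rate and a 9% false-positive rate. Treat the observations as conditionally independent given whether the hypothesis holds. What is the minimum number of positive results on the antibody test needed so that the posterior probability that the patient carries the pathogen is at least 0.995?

Prior odds: 0.02 ÷ 0.98 = 1/49.
Likelihood ratio of a positive result = 0.94/0.09 = 94/9.
Target odds: 0.995 ÷ 0.005 = 199.
Need (1/49) × (94/9)ⁿ ≥ 199, i.e. (94/9)ⁿ ≥ 9751.
(94/9)³ = 830584/729 falls short of 9751 but (94/9)⁴ = 78074896/6561 reaches it, so n = 4.

4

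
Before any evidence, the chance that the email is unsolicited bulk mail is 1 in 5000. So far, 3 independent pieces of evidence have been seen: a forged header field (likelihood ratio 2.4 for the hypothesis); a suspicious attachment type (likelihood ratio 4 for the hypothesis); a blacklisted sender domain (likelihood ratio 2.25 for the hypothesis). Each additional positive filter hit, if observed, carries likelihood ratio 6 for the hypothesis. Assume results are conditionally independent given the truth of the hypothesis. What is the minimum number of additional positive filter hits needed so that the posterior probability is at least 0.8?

4

Prior odds = 0.0002/0.9998 = 1/4999.
Combined Bayes factor of the evidence already in hand = 2.4 × 4 × 2.25 = 21.6.
Odds after that evidence = (1/4999) × 21.6 = 108/24995.
Target odds = 0.8/0.2 = 4.
Need 6ⁿ ≥ 4 ÷ (108/24995) = 24995/27.
6³ = 216 falls short of 24995/27 but 6⁴ = 1296 reaches it, so n = 4.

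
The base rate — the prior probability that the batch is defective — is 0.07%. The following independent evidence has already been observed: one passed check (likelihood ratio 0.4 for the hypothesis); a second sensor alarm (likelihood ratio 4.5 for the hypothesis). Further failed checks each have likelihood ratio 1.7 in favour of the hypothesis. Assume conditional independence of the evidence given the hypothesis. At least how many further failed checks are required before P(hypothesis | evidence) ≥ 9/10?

Prior odds = 0.0007/0.9993 = 7/9993.
Combined Bayes factor of the evidence already in hand = 0.4 × 4.5 = 1.8.
Odds after that evidence = (7/9993) × 1.8 = 21/16655.
Target odds = 0.9/0.1 = 9.
Need 1.7ⁿ ≥ 9 ÷ (21/16655) = 49965/7.
1.7¹⁶ ≈4866.12 falls short of 49965/7 but 1.7¹⁷ ≈8272.4 reaches it, so n = 17.

17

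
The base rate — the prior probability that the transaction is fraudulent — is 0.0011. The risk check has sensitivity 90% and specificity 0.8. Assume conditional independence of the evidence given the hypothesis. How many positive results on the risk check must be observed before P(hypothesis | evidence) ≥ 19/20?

7

Prior odds: 0.0011 ÷ 0.9989 = 11/9989.
False-positive rate = 1 − 0.8 = 0.2; likelihood ratio of a positive = 0.9/0.2 = 4.5.
Target posterior odds = 0.95/0.05 = 19.
Require 4.5ⁿ ≥ 19 ÷ (11/9989) = 189791/11.
4.5⁶ = 8303.765625 falls short of 189791/11 but 4.5⁷ = 4782969/128 reaches it, so n = 7.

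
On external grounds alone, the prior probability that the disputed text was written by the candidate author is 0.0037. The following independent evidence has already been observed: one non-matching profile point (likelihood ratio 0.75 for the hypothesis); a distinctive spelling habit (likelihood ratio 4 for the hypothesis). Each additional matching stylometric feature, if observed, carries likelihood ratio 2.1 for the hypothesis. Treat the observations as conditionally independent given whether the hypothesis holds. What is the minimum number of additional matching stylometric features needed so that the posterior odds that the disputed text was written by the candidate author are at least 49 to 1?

Prior odds = 0.0037/0.9963 = 37/9963.
Combined Bayes factor of the evidence already in hand = 0.75 × 4 = 3.
Odds after that evidence = (37/9963) × 3 = 37/3321.
Target odds = 49.
Need 2.1ⁿ ≥ 49 ÷ (37/3321) = 162729/37.
2.1¹¹ ≈3502.78 falls short of 162729/37 but 2.1¹² ≈7355.83 reaches it, so n = 12.

12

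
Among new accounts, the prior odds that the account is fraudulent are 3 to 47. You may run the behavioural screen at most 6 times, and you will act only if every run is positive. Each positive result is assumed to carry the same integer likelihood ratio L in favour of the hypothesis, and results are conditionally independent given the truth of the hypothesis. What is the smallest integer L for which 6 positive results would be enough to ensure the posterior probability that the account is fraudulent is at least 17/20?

Prior odds = 3/47.
Target odds = 0.85/0.15 = 17/3.
Need L⁶ ≥ 17/3 ÷ (3/47) = 799/9.
2⁶ = 64 < 799/9 ≤ 729 = 3⁶, so L = 3.

3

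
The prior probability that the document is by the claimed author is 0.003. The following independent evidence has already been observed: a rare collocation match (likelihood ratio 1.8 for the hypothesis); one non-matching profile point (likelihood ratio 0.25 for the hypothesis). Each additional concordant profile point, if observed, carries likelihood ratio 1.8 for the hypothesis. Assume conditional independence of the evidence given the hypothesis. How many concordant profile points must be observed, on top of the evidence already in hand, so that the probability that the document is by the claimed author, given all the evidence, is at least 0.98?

18

Prior odds = 0.003/0.997 = 3/997.
Combined Bayes factor of the evidence already in hand = 1.8 × 0.25 = 0.45.
Odds after that evidence = (3/997) × 0.45 = 27/19940.
Target odds = 0.98/0.02 = 49.
Need 1.8ⁿ ≥ 49 ÷ (27/19940) = 977060/27.
1.8¹⁷ ≈21859.1 falls short of 977060/27 but 1.8¹⁸ ≈39346.4 reaches it, so n = 18.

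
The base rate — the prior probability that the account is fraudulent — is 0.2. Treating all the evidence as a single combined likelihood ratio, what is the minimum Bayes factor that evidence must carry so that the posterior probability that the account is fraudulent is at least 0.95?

76

Prior odds = 0.2/0.8 = 0.25.
Target odds = 0.95/0.05 = 19.
Required Bayes factor = 19 ÷ 0.25 = 76.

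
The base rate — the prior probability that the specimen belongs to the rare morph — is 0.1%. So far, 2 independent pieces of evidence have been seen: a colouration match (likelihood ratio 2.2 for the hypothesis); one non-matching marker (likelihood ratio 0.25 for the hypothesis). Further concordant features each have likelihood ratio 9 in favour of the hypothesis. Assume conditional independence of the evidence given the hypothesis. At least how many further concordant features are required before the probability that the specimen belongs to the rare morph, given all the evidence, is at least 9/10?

5

Prior odds = 0.001/0.999 = 1/999.
Combined Bayes factor of the evidence already in hand = 2.2 × 0.25 = 0.55.
Odds after that evidence = (1/999) × 0.55 = 11/19980.
Target odds = 0.9/0.1 = 9.
Need 9ⁿ ≥ 9 ÷ (11/19980) = 179820/11.
9⁴ = 6561 falls short of 179820/11 but 9⁵ = 59049 reaches it, so n = 5.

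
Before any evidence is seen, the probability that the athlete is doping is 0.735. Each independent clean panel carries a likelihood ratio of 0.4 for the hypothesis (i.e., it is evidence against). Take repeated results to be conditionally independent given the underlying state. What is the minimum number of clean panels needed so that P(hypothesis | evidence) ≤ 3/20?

Prior odds: 0.735 ÷ 0.265 = 147/53.
Likelihood ratio per clean panel = 0.4.
Target odds: 0.15 ÷ 0.85 = 3/17.
Need (147/53) × 0.4ⁿ ≤ 3/17, i.e. 0.4ⁿ ≤ 53/833.
0.4³ = 0.064 is still above 53/833 but 0.4⁴ = 0.0256 is at or below it, so n = 4.

4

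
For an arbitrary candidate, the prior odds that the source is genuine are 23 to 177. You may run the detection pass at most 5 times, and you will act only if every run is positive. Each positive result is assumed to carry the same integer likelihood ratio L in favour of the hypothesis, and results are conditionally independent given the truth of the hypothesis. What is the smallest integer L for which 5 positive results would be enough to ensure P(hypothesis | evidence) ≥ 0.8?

Prior odds = 23/177.
Target odds = 0.8/0.2 = 4.
Need L⁵ ≥ 4 ÷ (23/177) = 708/23.
1⁵ = 1 < 708/23 ≤ 32 = 2⁵, so L = 2.

2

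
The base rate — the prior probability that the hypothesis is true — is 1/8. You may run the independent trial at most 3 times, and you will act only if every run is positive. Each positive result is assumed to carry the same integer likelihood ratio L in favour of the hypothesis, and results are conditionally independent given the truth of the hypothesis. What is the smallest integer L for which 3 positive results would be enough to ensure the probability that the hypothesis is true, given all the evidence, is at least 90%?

4

Prior odds = 0.125/0.875 = 1/7.
Target odds = 0.9/0.1 = 9.
Need L³ ≥ 9 ÷ (1/7) = 63.
3³ = 27 < 63 ≤ 64 = 4³, so L = 4.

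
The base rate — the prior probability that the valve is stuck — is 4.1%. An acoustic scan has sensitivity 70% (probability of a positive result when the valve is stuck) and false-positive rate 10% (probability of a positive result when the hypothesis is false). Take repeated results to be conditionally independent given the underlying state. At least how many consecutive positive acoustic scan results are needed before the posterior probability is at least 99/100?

4

Prior odds = 0.041/0.959 = 41/959.
Likelihood ratio of a positive result = 0.7/0.1 = 7.
Target odds: 0.99 ÷ 0.01 = 99.
Require 7ⁿ ≥ 99 ÷ (41/959) = 94941/41.
7³ = 343 falls short of 94941/41 but 7⁴ = 2401 reaches it, so n = 4.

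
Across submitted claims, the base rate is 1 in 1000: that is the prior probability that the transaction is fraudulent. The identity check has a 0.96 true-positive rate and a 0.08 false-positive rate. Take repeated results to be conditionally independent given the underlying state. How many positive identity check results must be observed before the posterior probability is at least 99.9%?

Prior odds = 0.001/0.999 = 1/999.
Likelihood ratio of a positive result = 0.96/0.08 = 12.
Target posterior odds = 0.999/0.001 = 999.
Require 12ⁿ ≥ 999 ÷ (1/999) = 998001.
12⁵ = 248832 falls short of 998001 but 12⁶ = 2985984 reaches it, so n = 6.

6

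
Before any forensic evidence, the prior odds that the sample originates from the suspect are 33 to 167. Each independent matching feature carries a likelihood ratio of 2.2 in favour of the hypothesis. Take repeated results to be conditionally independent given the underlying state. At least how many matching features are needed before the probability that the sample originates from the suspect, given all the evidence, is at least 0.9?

Prior odds = 33/167.
Likelihood ratio per matching feature = 2.2.
Target odds: 0.9 ÷ 0.1 = 9.
Require 2.2ⁿ ≥ 9 ÷ (33/167) = 501/11.
2.2⁴ = 23.4256 falls short of 501/11 but 2.2⁵ = 51.53632 reaches it, so n = 5.

5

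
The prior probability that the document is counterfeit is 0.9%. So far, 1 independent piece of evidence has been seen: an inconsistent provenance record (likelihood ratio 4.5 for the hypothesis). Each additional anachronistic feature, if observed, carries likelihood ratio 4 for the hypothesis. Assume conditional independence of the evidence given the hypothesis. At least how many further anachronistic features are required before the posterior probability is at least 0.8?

4

Prior odds = 0.009/0.991 = 9/991.
Bayes factor of the evidence already in hand = 4.5.
Odds after that evidence = (9/991) × 4.5 = 81/1982.
Target odds = 0.8/0.2 = 4.
Need 4ⁿ ≥ 4 ÷ (81/1982) = 7928/81.
4³ = 64 falls short of 7928/81 but 4⁴ = 256 reaches it, so n = 4.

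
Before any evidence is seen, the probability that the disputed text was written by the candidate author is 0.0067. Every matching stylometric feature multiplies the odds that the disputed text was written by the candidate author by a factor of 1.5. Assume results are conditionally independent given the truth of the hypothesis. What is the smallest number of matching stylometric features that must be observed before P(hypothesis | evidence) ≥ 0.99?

24

Prior odds: 0.0067 ÷ 0.9933 = 67/9933.
Likelihood ratio per matching stylometric feature = 1.5.
Target odds: 0.99 ÷ 0.01 = 99.
Require 1.5ⁿ ≥ 99 ÷ (67/9933) = 983367/67.
1.5²³ ≈11222.7 falls short of 983367/67 but 1.5²⁴ ≈16834.1 reaches it, so n = 24.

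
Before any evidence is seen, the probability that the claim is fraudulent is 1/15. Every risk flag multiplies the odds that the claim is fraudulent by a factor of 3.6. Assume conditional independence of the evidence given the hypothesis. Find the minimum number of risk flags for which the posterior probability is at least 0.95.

Prior odds = (1/15)/(14/15) = 1/14.
Likelihood ratio per risk flag = 3.6.
Target posterior odds = 0.95/0.05 = 19.
Need (1/14) × 3.6ⁿ ≥ 19, i.e. 3.6ⁿ ≥ 266.
3.6⁴ = 167.9616 falls short of 266 but 3.6⁵ = 604.66176 reaches it, so n = 5.

5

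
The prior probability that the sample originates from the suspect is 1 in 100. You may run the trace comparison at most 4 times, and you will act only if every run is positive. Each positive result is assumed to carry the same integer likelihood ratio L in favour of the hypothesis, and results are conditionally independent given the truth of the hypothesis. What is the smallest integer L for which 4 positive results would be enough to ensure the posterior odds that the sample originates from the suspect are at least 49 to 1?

9

Prior odds = 0.01/0.99 = 1/99.
Target odds = 49.
Need L⁴ ≥ 49 ÷ (1/99) = 4851.
8⁴ = 4096 < 4851 ≤ 6561 = 9⁴, so L = 9.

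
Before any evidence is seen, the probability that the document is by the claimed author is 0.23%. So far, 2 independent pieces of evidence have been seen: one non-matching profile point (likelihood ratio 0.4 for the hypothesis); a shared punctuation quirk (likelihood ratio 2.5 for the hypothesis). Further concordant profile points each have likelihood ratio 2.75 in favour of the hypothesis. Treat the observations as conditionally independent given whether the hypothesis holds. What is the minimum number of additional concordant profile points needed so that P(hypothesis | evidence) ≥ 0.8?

8

Prior odds = 0.0023/0.9977 = 23/9977.
Combined Bayes factor of the evidence already in hand = 0.4 × 2.5 = 1.
Odds after that evidence = (23/9977) × 1 = 23/9977.
Target odds = 0.8/0.2 = 4.
Need 2.75ⁿ ≥ 4 ÷ (23/9977) = 39908/23.
2.75⁷ = 19487171/16384 falls short of 39908/23 but 2.75⁸ = 214358881/65536 reaches it, so n = 8.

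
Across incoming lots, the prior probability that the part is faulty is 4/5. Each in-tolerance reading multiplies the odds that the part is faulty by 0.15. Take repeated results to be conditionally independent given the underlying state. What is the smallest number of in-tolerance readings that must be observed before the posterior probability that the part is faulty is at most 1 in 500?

Prior odds: 0.8 ÷ 0.2 = 4.
Likelihood ratio per in-tolerance reading = 0.15.
Target odds: 0.002 ÷ 0.998 = 1/499.
Require 0.15ⁿ ≤ 1/499 ÷ 4 = 1/1996.
0.15⁴ = 81/160000 is still above 1/1996 but 0.15⁵ = 243/3200000 is at or below it, so n = 5.

5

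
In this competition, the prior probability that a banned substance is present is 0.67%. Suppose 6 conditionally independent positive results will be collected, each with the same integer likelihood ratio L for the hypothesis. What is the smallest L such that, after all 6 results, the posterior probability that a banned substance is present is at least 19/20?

4

Prior odds = 0.0067/0.9933 = 67/9933.
Target odds = 0.95/0.05 = 19.
Need L⁶ ≥ 19 ÷ (67/9933) = 188727/67.
3⁶ = 729 < 188727/67 ≤ 4096 = 4⁶, so L = 4.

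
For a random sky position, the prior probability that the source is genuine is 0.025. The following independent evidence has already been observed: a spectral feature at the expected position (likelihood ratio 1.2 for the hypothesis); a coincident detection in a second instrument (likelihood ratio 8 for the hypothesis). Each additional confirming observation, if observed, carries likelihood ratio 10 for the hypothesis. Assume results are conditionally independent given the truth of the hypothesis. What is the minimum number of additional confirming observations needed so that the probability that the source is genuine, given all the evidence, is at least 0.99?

Prior odds = 0.025/0.975 = 1/39.
Combined Bayes factor of the evidence already in hand = 1.2 × 8 = 9.6.
Odds after that evidence = (1/39) × 9.6 = 16/65.
Target odds = 0.99/0.01 = 99.
Need 10ⁿ ≥ 99 ÷ (16/65) = 402.1875.
10² = 100 falls short of 402.1875 but 10³ = 1000 reaches it, so n = 3.

3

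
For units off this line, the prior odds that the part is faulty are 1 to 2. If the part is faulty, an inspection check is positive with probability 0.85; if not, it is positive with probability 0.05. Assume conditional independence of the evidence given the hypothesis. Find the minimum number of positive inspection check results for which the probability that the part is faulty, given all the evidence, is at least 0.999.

3

Prior odds = 0.5.
Likelihood ratio of a positive = 0.85/0.05 = 17.
Target odds: 0.999 ÷ 0.001 = 999.
Need 0.5 × 17ⁿ ≥ 999, i.e. 17ⁿ ≥ 1998.
17² = 289 falls short of 1998 but 17³ = 4913 reaches it, so n = 3.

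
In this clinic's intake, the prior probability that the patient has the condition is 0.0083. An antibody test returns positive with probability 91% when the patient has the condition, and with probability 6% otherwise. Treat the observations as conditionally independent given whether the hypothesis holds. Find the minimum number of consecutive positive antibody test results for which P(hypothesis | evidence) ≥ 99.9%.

5

Prior odds = 0.0083/0.9917 = 83/9917.
Likelihood ratio of a positive result = 0.91/0.06 = 91/6.
Target odds: 0.999 ÷ 0.001 = 999.
Need (83/9917) × (91/6)ⁿ ≥ 999, i.e. (91/6)ⁿ ≥ 9907083/83.
(91/6)⁴ = 68574961/1296 falls short of 9907083/83 but (91/6)⁵ ≈802510 reaches it, so n = 5.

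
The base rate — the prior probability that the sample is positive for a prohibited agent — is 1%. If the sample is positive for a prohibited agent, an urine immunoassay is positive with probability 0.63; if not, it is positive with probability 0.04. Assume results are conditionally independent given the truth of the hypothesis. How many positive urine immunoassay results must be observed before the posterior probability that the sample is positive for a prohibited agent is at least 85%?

3

Prior odds: 0.01 ÷ 0.99 = 1/99.
Likelihood ratio of a positive = 0.63/0.04 = 15.75.
Target posterior odds = 0.85/0.15 = 17/3.
Require 15.75ⁿ ≥ 17/3 ÷ (1/99) = 561.
15.75² = 248.0625 falls short of 561 but 15.75³ = 3906.984375 reaches it, so n = 3.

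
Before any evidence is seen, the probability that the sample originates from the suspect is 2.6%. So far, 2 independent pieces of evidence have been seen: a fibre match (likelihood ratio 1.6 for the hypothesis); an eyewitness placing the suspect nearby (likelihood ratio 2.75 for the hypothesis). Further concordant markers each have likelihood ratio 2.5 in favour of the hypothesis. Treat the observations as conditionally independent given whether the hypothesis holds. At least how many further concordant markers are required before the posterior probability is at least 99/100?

Prior odds = 0.026/0.974 = 13/487.
Combined Bayes factor of the evidence already in hand = 1.6 × 2.75 = 4.4.
Odds after that evidence = (13/487) × 4.4 = 286/2435.
Target odds = 0.99/0.01 = 99.
Need 2.5ⁿ ≥ 99 ÷ (286/2435) = 21915/26.
2.5⁷ = 610.3515625 falls short of 21915/26 but 2.5⁸ = 390625/256 reaches it, so n = 8.

8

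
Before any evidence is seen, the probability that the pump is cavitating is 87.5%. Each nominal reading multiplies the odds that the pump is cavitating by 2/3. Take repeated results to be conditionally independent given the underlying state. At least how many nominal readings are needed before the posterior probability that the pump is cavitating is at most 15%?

10

Prior odds: 0.875 ÷ 0.125 = 7.
Likelihood ratio per nominal reading = 2/3.
Target posterior odds = 0.15/0.85 = 3/17.
Require (2/3)ⁿ ≤ 3/17 ÷ 7 = 3/119.
(2/3)⁹ = 512/19683 is still above 3/119 but (2/3)¹⁰ = 1024/59049 is at or below it, so n = 10.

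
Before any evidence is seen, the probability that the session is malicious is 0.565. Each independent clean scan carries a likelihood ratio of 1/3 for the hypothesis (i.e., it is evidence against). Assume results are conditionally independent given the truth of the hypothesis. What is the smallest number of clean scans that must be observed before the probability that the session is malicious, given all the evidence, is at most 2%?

4

Prior odds = 0.565/0.435 = 113/87.
Likelihood ratio per clean scan = 1/3.
Target odds: 0.02 ÷ 0.98 = 1/49.
Require (1/3)ⁿ ≤ 1/49 ÷ (113/87) = 87/5537.
(1/3)³ = 1/27 is still above 87/5537 but (1/3)⁴ = 1/81 is at or below it, so n = 4.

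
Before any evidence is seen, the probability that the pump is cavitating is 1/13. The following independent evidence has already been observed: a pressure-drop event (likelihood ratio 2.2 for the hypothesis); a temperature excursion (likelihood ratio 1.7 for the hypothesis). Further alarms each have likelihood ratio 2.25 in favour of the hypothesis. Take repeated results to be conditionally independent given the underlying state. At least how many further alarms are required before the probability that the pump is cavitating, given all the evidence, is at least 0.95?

6

Prior odds = (1/13)/(12/13) = 1/12.
Combined Bayes factor of the evidence already in hand = 2.2 × 1.7 = 3.74.
Odds after that evidence = (1/12) × 3.74 = 187/600.
Target odds = 0.95/0.05 = 19.
Need 2.25ⁿ ≥ 19 ÷ (187/600) = 11400/187.
2.25⁵ = 59049/1024 falls short of 11400/187 but 2.25⁶ = 531441/4096 reaches it, so n = 6.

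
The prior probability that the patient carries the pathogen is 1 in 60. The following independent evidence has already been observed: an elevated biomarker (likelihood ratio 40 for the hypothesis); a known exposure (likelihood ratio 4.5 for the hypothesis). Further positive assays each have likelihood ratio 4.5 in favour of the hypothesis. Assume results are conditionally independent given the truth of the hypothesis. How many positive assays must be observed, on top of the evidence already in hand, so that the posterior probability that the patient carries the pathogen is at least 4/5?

1

Prior odds = (1/60)/(59/60) = 1/59.
Combined Bayes factor of the evidence already in hand = 40 × 4.5 = 180.
Odds after that evidence = (1/59) × 180 = 180/59.
Target odds = 0.8/0.2 = 4.
Need 4.5ⁿ ≥ 4 ÷ (180/59) = 59/45.
4.5¹ = 4.5, which meets the required 59/45; so n = 1.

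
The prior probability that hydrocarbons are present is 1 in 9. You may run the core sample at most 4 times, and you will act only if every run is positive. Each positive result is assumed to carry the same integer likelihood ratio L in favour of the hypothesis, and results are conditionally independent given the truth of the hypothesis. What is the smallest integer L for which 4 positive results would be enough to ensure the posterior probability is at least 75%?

Prior odds = (1/9)/(8/9) = 0.125.
Target odds = 0.75/0.25 = 3.
Need L⁴ ≥ 3 ÷ 0.125 = 24.
2⁴ = 16 < 24 ≤ 81 = 3⁴, so L = 3.

3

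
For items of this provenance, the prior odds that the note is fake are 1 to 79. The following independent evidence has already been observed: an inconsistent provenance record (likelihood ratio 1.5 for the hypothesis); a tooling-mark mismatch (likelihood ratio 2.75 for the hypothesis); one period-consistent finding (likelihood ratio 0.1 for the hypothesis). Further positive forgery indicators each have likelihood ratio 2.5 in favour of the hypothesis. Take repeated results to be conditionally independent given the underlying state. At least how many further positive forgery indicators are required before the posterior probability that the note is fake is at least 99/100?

11

Prior odds = 1/79.
Combined Bayes factor of the evidence already in hand = 1.5 × 2.75 × 0.1 = 0.4125.
Odds after that evidence = (1/79) × 0.4125 = 33/6320.
Target odds = 0.99/0.01 = 99.
Need 2.5ⁿ ≥ 99 ÷ (33/6320) = 18960.
2.5¹⁰ = 9765625/1024 falls short of 18960 but 2.5¹¹ = 48828125/2048 reaches it, so n = 11.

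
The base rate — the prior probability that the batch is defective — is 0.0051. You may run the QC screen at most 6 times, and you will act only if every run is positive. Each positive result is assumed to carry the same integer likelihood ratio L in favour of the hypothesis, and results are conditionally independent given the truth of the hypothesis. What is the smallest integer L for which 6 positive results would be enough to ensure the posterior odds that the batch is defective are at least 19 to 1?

4

Prior odds = 0.0051/0.9949 = 51/9949.
Target odds = 19.
Need L⁶ ≥ 19 ÷ (51/9949) = 189031/51.
3⁶ = 729 < 189031/51 ≤ 4096 = 4⁶, so L = 4.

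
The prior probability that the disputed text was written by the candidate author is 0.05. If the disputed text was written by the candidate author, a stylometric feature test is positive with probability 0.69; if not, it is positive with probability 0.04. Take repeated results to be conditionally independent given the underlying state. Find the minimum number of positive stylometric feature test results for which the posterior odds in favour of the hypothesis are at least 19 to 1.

Prior odds = 0.05/0.95 = 1/19.
Likelihood ratio of a positive = 0.69/0.04 = 17.25.
Target odds = 19.
Need (1/19) × 17.25ⁿ ≥ 19, i.e. 17.25ⁿ ≥ 361.
17.25² = 297.5625 falls short of 361 but 17.25³ = 5132.953125 reaches it, so n = 3.

3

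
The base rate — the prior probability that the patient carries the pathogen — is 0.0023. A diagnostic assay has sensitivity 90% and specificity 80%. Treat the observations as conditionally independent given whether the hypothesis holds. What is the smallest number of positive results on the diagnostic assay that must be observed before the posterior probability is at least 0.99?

Prior odds: 0.0023 ÷ 0.9977 = 23/9977.
False-positive rate = 1 − 0.8 = 0.2; likelihood ratio of a positive = 0.9/0.2 = 4.5.
Target odds: 0.99 ÷ 0.01 = 99.
Need (23/9977) × 4.5ⁿ ≥ 99, i.e. 4.5ⁿ ≥ 987723/23.
4.5⁷ = 4782969/128 falls short of 987723/23 but 4.5⁸ = 43046721/256 reaches it, so n = 8.

8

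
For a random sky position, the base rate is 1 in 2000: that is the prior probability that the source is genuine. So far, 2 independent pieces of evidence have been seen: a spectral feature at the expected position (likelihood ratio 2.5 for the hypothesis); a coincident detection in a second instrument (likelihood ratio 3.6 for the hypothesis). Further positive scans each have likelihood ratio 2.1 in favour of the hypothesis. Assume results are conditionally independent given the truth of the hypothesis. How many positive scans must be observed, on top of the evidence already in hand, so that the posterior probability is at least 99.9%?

Prior odds = 0.0005/0.9995 = 1/1999.
Combined Bayes factor of the evidence already in hand = 2.5 × 3.6 = 9.
Odds after that evidence = (1/1999) × 9 = 9/1999.
Target odds = 0.999/0.001 = 999.
Need 2.1ⁿ ≥ 999 ÷ (9/1999) = 221889.
2.1¹⁶ ≈143057 falls short of 221889 but 2.1¹⁷ ≈300419 reaches it, so n = 17.

17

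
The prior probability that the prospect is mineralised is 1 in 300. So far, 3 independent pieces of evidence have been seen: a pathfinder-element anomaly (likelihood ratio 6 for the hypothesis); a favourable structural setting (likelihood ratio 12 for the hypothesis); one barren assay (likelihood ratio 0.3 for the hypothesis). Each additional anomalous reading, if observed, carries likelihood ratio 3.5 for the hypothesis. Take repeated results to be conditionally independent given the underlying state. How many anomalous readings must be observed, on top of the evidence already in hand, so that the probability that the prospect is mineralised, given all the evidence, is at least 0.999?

8

Prior odds = (1/300)/(299/300) = 1/299.
Combined Bayes factor of the evidence already in hand = 6 × 12 × 0.3 = 21.6.
Odds after that evidence = (1/299) × 21.6 = 108/1495.
Target odds = 0.999/0.001 = 999.
Need 3.5ⁿ ≥ 999 ÷ (108/1495) = 13828.75.
3.5⁷ = 823543/128 falls short of 13828.75 but 3.5⁸ = 5764801/256 reaches it, so n = 8.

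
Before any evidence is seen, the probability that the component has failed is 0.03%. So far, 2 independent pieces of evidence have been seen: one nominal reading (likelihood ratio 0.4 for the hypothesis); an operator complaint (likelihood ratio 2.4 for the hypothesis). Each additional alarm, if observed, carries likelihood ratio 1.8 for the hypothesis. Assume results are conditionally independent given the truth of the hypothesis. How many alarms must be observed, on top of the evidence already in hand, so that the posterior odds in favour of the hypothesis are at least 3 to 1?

Prior odds = 0.0003/0.9997 = 3/9997.
Combined Bayes factor of the evidence already in hand = 0.4 × 2.4 = 0.96.
Odds after that evidence = (3/9997) × 0.96 = 72/249925.
Target odds = 3.
Need 1.8ⁿ ≥ 3 ÷ (72/249925) = 249925/24.
1.8¹⁵ ≈6746.64 falls short of 249925/24 but 1.8¹⁶ ≈12144 reaches it, so n = 16.

16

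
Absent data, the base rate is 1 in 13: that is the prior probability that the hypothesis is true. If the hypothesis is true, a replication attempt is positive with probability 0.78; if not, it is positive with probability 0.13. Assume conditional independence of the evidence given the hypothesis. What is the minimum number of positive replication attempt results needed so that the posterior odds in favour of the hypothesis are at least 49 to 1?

Prior odds = (1/13)/(12/13) = 1/12.
Likelihood ratio of a positive = 0.78/0.13 = 6.
Target odds = 49.
Need (1/12) × 6ⁿ ≥ 49, i.e. 6ⁿ ≥ 588.
6³ = 216 falls short of 588 but 6⁴ = 1296 reaches it, so n = 4.

4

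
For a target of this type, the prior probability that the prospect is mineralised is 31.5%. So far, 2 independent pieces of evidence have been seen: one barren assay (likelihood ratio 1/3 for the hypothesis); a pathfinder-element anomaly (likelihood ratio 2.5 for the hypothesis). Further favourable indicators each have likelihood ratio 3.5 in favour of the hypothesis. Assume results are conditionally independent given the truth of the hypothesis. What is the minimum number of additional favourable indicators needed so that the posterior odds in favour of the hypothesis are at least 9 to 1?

3

Prior odds = 0.315/0.685 = 63/137.
Combined Bayes factor of the evidence already in hand = (1/3) × 2.5 = 5/6.
Odds after that evidence = (63/137) × 5/6 = 105/274.
Target odds = 9.
Need 3.5ⁿ ≥ 9 ÷ (105/274) = 822/35.
3.5² = 12.25 falls short of 822/35 but 3.5³ = 42.875 reaches it, so n = 3.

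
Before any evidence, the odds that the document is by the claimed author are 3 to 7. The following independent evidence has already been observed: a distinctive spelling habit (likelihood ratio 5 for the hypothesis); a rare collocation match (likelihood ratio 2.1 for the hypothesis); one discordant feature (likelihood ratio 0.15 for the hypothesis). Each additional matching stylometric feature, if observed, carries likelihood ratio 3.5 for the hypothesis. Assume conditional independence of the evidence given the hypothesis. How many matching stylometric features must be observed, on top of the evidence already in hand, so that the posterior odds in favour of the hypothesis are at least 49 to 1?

4

Prior odds = 3/7.
Combined Bayes factor of the evidence already in hand = 5 × 2.1 × 0.15 = 1.575.
Odds after that evidence = (3/7) × 1.575 = 0.675.
Target odds = 49.
Need 3.5ⁿ ≥ 49 ÷ 0.675 = 1960/27.
3.5³ = 42.875 falls short of 1960/27 but 3.5⁴ = 150.0625 reaches it, so n = 4.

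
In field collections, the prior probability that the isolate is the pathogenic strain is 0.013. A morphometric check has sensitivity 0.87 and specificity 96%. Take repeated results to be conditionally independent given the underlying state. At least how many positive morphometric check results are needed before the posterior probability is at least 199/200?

Prior odds = 0.013/0.987 = 13/987.
False-positive rate = 1 − 0.96 = 0.04; likelihood ratio of a positive = 0.87/0.04 = 21.75.
Target posterior odds = 0.995/0.005 = 199.
Require 21.75ⁿ ≥ 199 ÷ (13/987) = 196413/13.
21.75³ = 658503/64 falls short of 196413/13 but 21.75⁴ = 57289761/256 reaches it, so n = 4.

4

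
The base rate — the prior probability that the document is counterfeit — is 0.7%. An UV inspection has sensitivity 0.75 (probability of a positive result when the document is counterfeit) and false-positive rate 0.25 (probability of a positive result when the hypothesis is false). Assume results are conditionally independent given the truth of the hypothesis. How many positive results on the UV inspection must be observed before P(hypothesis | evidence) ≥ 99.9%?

11

Prior odds = 0.007/0.993 = 7/993.
Likelihood ratio of a positive result = 0.75/0.25 = 3.
Target posterior odds = 0.999/0.001 = 999.
Need (7/993) × 3ⁿ ≥ 999, i.e. 3ⁿ ≥ 992007/7.
3¹⁰ = 59049 falls short of 992007/7 but 3¹¹ = 177147 reaches it, so n = 11.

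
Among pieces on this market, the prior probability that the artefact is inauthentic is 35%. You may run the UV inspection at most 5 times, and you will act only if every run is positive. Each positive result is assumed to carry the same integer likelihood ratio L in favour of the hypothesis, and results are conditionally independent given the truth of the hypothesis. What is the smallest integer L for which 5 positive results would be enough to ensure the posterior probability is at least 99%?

Prior odds = 0.35/0.65 = 7/13.
Target odds = 0.99/0.01 = 99.
Need L⁵ ≥ 99 ÷ (7/13) = 1287/7.
2⁵ = 32 < 1287/7 ≤ 243 = 3⁵, so L = 3.

3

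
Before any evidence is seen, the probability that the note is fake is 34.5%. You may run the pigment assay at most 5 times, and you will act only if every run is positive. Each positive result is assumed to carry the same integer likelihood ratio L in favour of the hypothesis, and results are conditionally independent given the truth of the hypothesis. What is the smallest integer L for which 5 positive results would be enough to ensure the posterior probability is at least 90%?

2

Prior odds = 0.345/0.655 = 69/131.
Target odds = 0.9/0.1 = 9.
Need L⁵ ≥ 9 ÷ (69/131) = 393/23.
1⁵ = 1 < 393/23 ≤ 32 = 2⁵, so L = 2.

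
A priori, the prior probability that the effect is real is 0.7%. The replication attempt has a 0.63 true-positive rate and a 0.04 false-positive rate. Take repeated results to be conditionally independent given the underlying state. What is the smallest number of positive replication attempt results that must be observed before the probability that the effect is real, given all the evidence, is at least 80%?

3

Prior odds = 0.007/0.993 = 7/993.
Likelihood ratio of a positive result = 0.63/0.04 = 15.75.
Target posterior odds = 0.8/0.2 = 4.
Require 15.75ⁿ ≥ 4 ÷ (7/993) = 3972/7.
15.75² = 248.0625 falls short of 3972/7 but 15.75³ = 3906.984375 reaches it, so n = 3.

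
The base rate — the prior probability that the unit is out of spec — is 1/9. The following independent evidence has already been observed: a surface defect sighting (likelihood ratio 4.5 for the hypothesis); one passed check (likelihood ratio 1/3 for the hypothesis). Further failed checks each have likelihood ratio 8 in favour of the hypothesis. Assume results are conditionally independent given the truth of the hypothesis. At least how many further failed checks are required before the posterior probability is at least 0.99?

Prior odds = (1/9)/(8/9) = 0.125.
Combined Bayes factor of the evidence already in hand = 4.5 × (1/3) = 1.5.
Odds after that evidence = 0.125 × 1.5 = 0.1875.
Target odds = 0.99/0.01 = 99.
Need 8ⁿ ≥ 99 ÷ 0.1875 = 528.
8³ = 512 falls short of 528 but 8⁴ = 4096 reaches it, so n = 4.

4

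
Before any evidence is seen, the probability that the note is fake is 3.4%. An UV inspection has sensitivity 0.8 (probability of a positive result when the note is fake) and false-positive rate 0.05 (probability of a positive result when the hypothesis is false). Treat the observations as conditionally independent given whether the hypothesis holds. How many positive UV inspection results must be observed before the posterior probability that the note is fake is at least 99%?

3

Prior odds: 0.034 ÷ 0.966 = 17/483.
Likelihood ratio of a positive result = 0.8/0.05 = 16.
Target posterior odds = 0.99/0.01 = 99.
Need (17/483) × 16ⁿ ≥ 99, i.e. 16ⁿ ≥ 47817/17.
16² = 256 falls short of 47817/17 but 16³ = 4096 reaches it, so n = 3.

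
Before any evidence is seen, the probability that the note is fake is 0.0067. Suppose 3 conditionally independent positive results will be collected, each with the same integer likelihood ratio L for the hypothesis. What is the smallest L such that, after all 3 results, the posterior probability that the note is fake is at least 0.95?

15

Prior odds = 0.0067/0.9933 = 67/9933.
Target odds = 0.95/0.05 = 19.
Need L³ ≥ 19 ÷ (67/9933) = 188727/67.
14³ = 2744 < 188727/67 ≤ 3375 = 15³, so L = 15.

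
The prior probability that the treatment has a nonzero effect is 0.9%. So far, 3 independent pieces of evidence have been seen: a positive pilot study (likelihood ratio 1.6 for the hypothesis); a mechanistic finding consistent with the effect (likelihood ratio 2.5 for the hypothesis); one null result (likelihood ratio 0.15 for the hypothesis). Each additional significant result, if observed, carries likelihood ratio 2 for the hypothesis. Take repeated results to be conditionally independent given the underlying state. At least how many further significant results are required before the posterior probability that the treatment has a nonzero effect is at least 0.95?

Prior odds = 0.009/0.991 = 9/991.
Combined Bayes factor of the evidence already in hand = 1.6 × 2.5 × 0.15 = 0.6.
Odds after that evidence = (9/991) × 0.6 = 27/4955.
Target odds = 0.95/0.05 = 19.
Need 2ⁿ ≥ 19 ÷ (27/4955) = 94145/27.
2¹¹ = 2048 falls short of 94145/27 but 2¹² = 4096 reaches it, so n = 12.

12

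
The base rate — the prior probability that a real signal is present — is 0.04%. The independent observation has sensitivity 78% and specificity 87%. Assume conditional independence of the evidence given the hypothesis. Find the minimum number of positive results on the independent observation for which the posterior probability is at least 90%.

Prior odds: 0.0004 ÷ 0.9996 = 1/2499.
False-positive rate = 1 − 0.87 = 0.13; likelihood ratio of a positive = 0.78/0.13 = 6.
Target posterior odds = 0.9/0.1 = 9.
Require 6ⁿ ≥ 9 ÷ (1/2499) = 22491.
6⁵ = 7776 falls short of 22491 but 6⁶ = 46656 reaches it, so n = 6.

6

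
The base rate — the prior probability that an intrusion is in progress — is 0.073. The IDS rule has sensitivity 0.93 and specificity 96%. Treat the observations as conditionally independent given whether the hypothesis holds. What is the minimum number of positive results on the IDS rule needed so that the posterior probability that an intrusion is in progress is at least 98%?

3

Prior odds: 0.073 ÷ 0.927 = 73/927.
False-positive rate = 1 − 0.96 = 0.04; likelihood ratio of a positive = 0.93/0.04 = 23.25.
Target odds: 0.98 ÷ 0.02 = 49.
Need (73/927) × 23.25ⁿ ≥ 49, i.e. 23.25ⁿ ≥ 45423/73.
23.25² = 540.5625 falls short of 45423/73 but 23.25³ = 804357/64 reaches it, so n = 3.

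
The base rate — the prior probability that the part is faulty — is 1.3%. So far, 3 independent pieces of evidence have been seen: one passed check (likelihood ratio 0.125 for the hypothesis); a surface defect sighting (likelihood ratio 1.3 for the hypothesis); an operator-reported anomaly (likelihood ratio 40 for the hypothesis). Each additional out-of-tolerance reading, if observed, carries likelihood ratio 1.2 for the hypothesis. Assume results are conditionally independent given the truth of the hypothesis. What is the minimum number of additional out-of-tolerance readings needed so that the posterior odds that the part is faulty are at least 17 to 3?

Prior odds = 0.013/0.987 = 13/987.
Combined Bayes factor of the evidence already in hand = 0.125 × 1.3 × 40 = 6.5.
Odds after that evidence = (13/987) × 6.5 = 169/1974.
Target odds = 17/3.
Need 1.2ⁿ ≥ 17/3 ÷ (169/1974) = 11186/169.
1.2²² ≈55.2061 falls short of 11186/169 but 1.2²³ ≈66.2474 reaches it, so n = 23.

23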